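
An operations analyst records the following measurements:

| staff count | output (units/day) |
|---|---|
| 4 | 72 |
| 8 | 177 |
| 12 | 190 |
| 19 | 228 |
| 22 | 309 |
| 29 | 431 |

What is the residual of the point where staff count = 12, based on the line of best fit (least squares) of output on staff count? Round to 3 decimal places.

n = 6, Σx = 94, Σy = 1407, Σxy = 27613, Σx² = 1910
Sxx = Σx² − (Σx)²/n = 1910 − 1472.666667 = 437.333333
Sxy = Σxy − (Σx)(Σy)/n = 27613 − 22043 = 5570
b = Sxy/Sxx = 5570/437.333333 = 12.736280
a = ȳ − b·x̄ = 234.5 − 12.736280·15.666667 = 34.964939
ŷ(12) = 34.964939 + 12.736280·12 = 187.800305
residual = y − ŷ = 190 − 187.800305 = 2.199695

2.200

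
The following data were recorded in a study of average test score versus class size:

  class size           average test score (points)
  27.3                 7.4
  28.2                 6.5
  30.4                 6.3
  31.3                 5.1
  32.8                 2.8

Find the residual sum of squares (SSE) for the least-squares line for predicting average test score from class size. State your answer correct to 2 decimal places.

n = 5, Σx = 150, Σy = 28.1, Σxy = 828.31, Σx² = 4520.22, Σy² = 170.55
Sxx = Σx² − (Σx)²/n = 4520.22 − 4500 = 20.22
Sxy = Σxy − (Σx)(Σy)/n = 828.31 − 843 = -14.69
Syy = Σy² − (Σy)²/n = 170.55 − 157.922 = 12.628
b = Sxy/Sxx = -14.69/20.22 = -0.726508
SSE = Syy − b·Sxy = 12.628 − (-0.726508)·(-14.69) = 1.955591

1.96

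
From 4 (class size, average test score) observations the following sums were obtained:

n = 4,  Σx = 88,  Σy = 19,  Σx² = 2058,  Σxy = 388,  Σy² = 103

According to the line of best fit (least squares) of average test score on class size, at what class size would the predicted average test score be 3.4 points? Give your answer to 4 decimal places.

27.4900

Sxx = Σx² − (Σx)²/n = 2058 − 1936 = 122
Sxy = Σxy − (Σx)(Σy)/n = 388 − 418 = -30
b = Sxy/Sxx = -30/122 = -0.245902
a = ȳ − b·x̄ = 4.75 − (-0.245902)·22 = 10.159836
Set a + b·x = 3.4: x = (3.4 − 10.159836) / (-0.245902) = 27.49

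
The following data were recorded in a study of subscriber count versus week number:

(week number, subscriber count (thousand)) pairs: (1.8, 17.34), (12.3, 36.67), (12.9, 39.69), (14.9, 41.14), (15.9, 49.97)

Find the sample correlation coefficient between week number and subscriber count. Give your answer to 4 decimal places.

n = 5, Σx = 57.8, Σy = 184.81, Σxy = 2401.763, Σx² = 795.76, Σy² = 7410.1611
Sxx = Σx² − (Σx)²/n = 795.76 − 668.168 = 127.592
Sxy = Σxy − (Σx)(Σy)/n = 2401.763 − 2136.4036 = 265.3594
Syy = Σy² − (Σy)²/n = 7410.1611 − 6830.94722 = 579.21388
r = Sxy/√(Sxx·Syy) = 265.3594/√(73903.057377) = 265.3594/271.851168 = 0.976120

0.9761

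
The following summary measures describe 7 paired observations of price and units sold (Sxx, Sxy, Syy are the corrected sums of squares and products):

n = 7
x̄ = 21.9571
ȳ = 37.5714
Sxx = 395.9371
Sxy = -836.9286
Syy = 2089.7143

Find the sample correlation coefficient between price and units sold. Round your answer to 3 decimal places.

-0.920

r = Sxy/√(Sxx·Syy) = -836.9286/√(827395.419771) = -836.9286/909.612786 = -0.920093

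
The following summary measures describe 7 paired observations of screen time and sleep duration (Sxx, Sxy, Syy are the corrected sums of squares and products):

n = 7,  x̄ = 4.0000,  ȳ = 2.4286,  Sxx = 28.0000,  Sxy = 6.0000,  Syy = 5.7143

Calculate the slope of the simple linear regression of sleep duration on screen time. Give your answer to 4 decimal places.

b = Sxy/Sxx = 6/28 = 0.214286

0.2143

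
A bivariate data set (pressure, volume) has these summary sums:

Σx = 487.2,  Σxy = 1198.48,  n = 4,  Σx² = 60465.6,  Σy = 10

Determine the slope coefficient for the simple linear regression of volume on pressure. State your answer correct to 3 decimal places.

Sxx = Σx² − (Σx)²/n = 60465.6 − 59340.96 = 1124.64
Sxy = Σxy − (Σx)(Σy)/n = 1198.48 − 1218 = -19.52
b = Sxy/Sxx = -19.52/1124.64 = -0.017357

-0.017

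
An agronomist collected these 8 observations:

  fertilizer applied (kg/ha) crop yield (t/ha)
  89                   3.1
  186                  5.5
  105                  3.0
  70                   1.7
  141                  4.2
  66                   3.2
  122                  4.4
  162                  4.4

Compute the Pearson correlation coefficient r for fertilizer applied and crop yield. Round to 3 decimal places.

0.892

n = 8, Σx = 941, Σy = 29.5, Σxy = 3785.9, Σx² = 123807, Σy² = 118.35
Sxx = Σx² − (Σx)²/n = 123807 − 110685.125 = 13121.875
Sxy = Σxy − (Σx)(Σy)/n = 3785.9 − 3469.9375 = 315.9625
Syy = Σy² − (Σy)²/n = 118.35 − 108.78125 = 9.56875
r = Sxy/√(Sxx·Syy) = 315.9625/√(125559.941406) = 315.9625/354.344382 = 0.891682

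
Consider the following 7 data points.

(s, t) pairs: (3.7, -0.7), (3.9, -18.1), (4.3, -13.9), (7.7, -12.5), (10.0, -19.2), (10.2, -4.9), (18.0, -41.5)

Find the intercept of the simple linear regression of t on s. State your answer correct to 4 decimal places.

0.0761

n = 7, Σx = 57.8, Σy = -110.8, Σxy = -1218.18, Σx² = 634.72
Sxx = Σx² − (Σx)²/n = 634.72 − 477.262857 = 157.457143
Sxy = Σxy − (Σx)(Σy)/n = -1218.18 − (-914.891429) = -303.288571
b = Sxy/Sxx = -303.288571/157.457143 = -1.926166
a = ȳ − b·x̄ = -15.828571 − (-1.926166)·8.257143 = 0.076055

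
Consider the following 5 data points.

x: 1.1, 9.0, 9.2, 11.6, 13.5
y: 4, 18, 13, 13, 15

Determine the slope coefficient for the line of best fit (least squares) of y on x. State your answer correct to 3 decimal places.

n = 5, Σx = 44.4, Σy = 63, Σxy = 639.3, Σx² = 483.66
Sxx = Σx² − (Σx)²/n = 483.66 − 394.272 = 89.388
Sxy = Σxy − (Σx)(Σy)/n = 639.3 − 559.44 = 79.86
b = Sxy/Sxx = 79.86/89.388 = 0.893409

0.893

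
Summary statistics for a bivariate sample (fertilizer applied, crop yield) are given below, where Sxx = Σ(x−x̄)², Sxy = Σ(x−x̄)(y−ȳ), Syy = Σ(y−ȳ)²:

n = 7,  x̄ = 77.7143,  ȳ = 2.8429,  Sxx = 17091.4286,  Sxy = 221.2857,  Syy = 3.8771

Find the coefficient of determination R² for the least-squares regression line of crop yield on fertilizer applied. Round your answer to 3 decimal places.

0.739

R² = Sxy²/(Sxx·Syy) = (221.2857)²/(17091.4286·3.8771) = 0.738961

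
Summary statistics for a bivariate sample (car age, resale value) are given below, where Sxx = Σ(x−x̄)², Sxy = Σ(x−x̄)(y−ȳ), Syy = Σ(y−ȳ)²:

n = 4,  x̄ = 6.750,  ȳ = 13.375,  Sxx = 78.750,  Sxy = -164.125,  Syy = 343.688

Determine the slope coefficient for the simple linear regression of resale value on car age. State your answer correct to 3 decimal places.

-2.084

b = Sxy/Sxx = -164.125/78.75 = -2.084127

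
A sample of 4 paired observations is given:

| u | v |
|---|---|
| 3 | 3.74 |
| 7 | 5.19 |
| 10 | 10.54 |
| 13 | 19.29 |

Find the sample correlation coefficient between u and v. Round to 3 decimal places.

0.931

n = 4, Σx = 33, Σy = 38.76, Σxy = 403.72, Σx² = 327, Σy² = 524.1194
Sxx = Σx² − (Σx)²/n = 327 − 272.25 = 54.75
Sxy = Σxy − (Σx)(Σy)/n = 403.72 − 319.77 = 83.95
Syy = Σy² − (Σy)²/n = 524.1194 − 375.5844 = 148.535
r = Sxy/√(Sxx·Syy) = 83.95/√(8132.29125) = 83.95/90.179217 = 0.930924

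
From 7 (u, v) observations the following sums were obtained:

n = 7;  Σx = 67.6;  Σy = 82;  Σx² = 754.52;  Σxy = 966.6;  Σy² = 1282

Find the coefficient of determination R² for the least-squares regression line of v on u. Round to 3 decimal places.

Sxx = Σx² − (Σx)²/n = 754.52 − 652.822857 = 101.697143
Sxy = Σxy − (Σx)(Σy)/n = 966.6 − 791.885714 = 174.714286
Syy = Σy² − (Σy)²/n = 1282 − 960.571429 = 321.428571
R² = Sxy²/(Sxx·Syy) = (174.714286)²/(101.697143·321.428571) = 0.933821

0.934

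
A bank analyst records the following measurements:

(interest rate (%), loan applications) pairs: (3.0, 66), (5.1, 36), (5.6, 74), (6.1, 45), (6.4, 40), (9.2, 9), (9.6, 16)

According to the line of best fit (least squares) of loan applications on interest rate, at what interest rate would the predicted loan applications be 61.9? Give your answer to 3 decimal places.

3.982

n = 7, Σx = 45, Σy = 286, Σxy = 1562.9, Σx² = 321.34
Sxx = Σx² − (Σx)²/n = 321.34 − 289.285714 = 32.054286
Sxy = Σxy − (Σx)(Σy)/n = 1562.9 − 1838.571429 = -275.671429
b = Sxy/Sxx = -275.671429/32.054286 = -8.600143
a = ȳ − b·x̄ = 40.857143 − (-8.600143)·6.428571 = 96.143774
Set a + b·x = 61.9: x = (61.9 − 96.143774) / (-8.600143) = 3.981768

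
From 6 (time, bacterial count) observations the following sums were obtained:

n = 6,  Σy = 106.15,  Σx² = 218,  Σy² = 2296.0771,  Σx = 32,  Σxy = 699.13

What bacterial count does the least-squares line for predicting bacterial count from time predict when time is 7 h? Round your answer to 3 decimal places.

22.375

Sxx = Σx² − (Σx)²/n = 218 − 170.666667 = 47.333333
Sxy = Σxy − (Σx)(Σy)/n = 699.13 − 566.133333 = 132.996667
b = Sxy/Sxx = 132.996667/47.333333 = 2.809789
a = ȳ − b·x̄ = 17.691667 − 2.809789·5.333333 = 2.706127
ŷ(7) = a + b·7 = 2.706127 + 2.809789·7 = 22.374648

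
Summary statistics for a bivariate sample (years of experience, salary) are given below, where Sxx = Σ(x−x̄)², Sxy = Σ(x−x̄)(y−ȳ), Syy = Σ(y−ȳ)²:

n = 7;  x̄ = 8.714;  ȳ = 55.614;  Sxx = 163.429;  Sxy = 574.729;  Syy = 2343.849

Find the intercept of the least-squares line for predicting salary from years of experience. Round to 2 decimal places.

b = Sxy/Sxx = 574.729/163.429 = 3.516689
a = ȳ − b·x̄ = 55.614 − 3.516689·8.714 = 24.969570

24.97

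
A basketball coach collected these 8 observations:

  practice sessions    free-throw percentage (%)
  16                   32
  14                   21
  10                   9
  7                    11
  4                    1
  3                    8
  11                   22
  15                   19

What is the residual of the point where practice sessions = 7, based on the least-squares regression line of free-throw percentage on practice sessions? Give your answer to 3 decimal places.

0.823

n = 8, Σx = 80, Σy = 123, Σxy = 1528, Σx² = 972
Sxx = Σx² − (Σx)²/n = 972 − 800 = 172
Sxy = Σxy − (Σx)(Σy)/n = 1528 − 1230 = 298
b = Sxy/Sxx = 298/172 = 1.732558
a = ȳ − b·x̄ = 15.375 − 1.732558·10 = -1.950581
ŷ(7) = -1.950581 + 1.732558·7 = 10.177326
residual = y − ŷ = 11 − 10.177326 = 0.822674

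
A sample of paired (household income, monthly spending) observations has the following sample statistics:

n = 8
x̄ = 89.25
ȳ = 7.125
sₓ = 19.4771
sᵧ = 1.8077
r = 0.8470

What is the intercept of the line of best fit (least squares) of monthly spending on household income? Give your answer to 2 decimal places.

b = r · sᵧ/sₓ = 0.847 · 1.8077/19.4771 = 0.078611
a = ȳ − b·x̄ = 7.125 − 0.078611·89.25 = 0.108933

0.11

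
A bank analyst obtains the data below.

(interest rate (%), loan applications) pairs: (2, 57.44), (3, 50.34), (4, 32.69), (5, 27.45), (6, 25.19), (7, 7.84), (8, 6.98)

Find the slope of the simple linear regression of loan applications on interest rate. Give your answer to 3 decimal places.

-8.710

n = 7, Σx = 35, Σy = 207.93, Σxy = 795.77, Σx² = 203
Sxx = Σx² − (Σx)²/n = 203 − 175 = 28
Sxy = Σxy − (Σx)(Σy)/n = 795.77 − 1039.65 = -243.88
b = Sxy/Sxx = -243.88/28 = -8.71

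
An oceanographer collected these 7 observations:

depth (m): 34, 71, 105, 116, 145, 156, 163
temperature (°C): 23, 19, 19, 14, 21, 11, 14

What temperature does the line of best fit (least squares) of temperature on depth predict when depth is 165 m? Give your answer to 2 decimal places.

13.94

n = 7, Σx = 790, Σy = 121, Σxy = 12793, Σx² = 102608
Sxx = Σx² − (Σx)²/n = 102608 − 89157.142857 = 13450.857143
Sxy = Σxy − (Σx)(Σy)/n = 12793 − 13655.714286 = -862.714286
b = Sxy/Sxx = -862.714286/13450.857143 = -0.064138
a = ȳ − b·x̄ = 17.285714 − (-0.064138)·112.857143 = 24.524173
ŷ(165) = a + b·165 = 24.524173 + (-0.064138)·165 = 13.941363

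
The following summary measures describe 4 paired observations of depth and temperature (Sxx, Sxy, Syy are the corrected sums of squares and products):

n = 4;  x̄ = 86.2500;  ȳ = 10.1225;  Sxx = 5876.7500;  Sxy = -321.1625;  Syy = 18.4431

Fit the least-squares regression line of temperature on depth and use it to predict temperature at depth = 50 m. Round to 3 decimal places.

b = Sxy/Sxx = -321.1625/5876.75 = -0.054650
a = ȳ − b·x̄ = 10.1225 − (-0.054650)·86.25 = 14.836035
ŷ(50) = a + b·50 = 14.836035 + (-0.054650)·50 = 12.103551

12.104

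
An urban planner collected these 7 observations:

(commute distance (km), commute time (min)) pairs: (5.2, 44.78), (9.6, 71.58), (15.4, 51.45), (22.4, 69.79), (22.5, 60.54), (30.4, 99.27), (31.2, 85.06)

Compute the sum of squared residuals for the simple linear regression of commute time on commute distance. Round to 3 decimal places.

817.959

n = 7, Σx = 136.7, Σy = 482.47, Σxy = 10309.48, Σx² = 3261.97, Σy² = 35401.5195
Sxx = Σx² − (Σx)²/n = 3261.97 − 2669.555714 = 592.414286
Sxy = Σxy − (Σx)(Σy)/n = 10309.48 − 9421.949857 = 887.530143
Syy = Σy² − (Σy)²/n = 35401.5195 − 33253.900129 = 2147.619371
b = Sxy/Sxx = 887.530143/592.414286 = 1.498158
SSE = Syy − b·Sxy = 2147.619371 − 1.498158·887.530143 = 817.959075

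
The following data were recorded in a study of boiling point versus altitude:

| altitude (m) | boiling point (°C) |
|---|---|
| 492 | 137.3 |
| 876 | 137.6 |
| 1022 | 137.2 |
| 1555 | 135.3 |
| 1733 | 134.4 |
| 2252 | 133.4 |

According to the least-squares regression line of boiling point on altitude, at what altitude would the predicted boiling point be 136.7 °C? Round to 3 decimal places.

1002.352

n = 6, Σx = 7930, Σy = 815.2, Σxy = 1072031.1, Σx² = 12546742
Sxx = Σx² − (Σx)²/n = 12546742 − 10480816.666667 = 2065925.333333
Sxy = Σxy − (Σx)(Σy)/n = 1072031.1 − 1077422.666667 = -5391.566667
b = Sxy/Sxx = -5391.566667/2065925.333333 = -0.002610
a = ȳ − b·x̄ = 135.866667 − (-0.002610)·1321.666667 = 139.315898
Set a + b·x = 136.7: x = (136.7 − 139.315898) / (-0.002610) = 1002.352347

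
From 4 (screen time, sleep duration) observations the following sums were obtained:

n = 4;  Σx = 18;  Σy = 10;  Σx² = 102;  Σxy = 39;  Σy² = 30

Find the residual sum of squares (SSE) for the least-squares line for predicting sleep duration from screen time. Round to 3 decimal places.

Sxx = Σx² − (Σx)²/n = 102 − 81 = 21
Sxy = Σxy − (Σx)(Σy)/n = 39 − 45 = -6
Syy = Σy² − (Σy)²/n = 30 − 25 = 5
b = Sxy/Sxx = -6/21 = -0.285714
SSE = Syy − b·Sxy = 5 − (-0.285714)·(-6) = 3.285714

3.286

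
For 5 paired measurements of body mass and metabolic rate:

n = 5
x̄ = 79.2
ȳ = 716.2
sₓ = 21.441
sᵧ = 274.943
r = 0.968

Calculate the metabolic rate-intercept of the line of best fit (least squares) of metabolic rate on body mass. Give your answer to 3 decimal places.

-266.901

b = r · sᵧ/sₓ = 0.968 · 274.943/21.441 = 12.412892
a = ȳ − b·x̄ = 716.2 − 12.412892·79.2 = -266.901071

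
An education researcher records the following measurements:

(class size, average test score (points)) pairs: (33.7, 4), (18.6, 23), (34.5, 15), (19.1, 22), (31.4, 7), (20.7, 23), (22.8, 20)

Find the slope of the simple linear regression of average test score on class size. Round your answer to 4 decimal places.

-0.9703

n = 7, Σx = 180.8, Σy = 114, Σxy = 2652.2, Σx² = 4971
Sxx = Σx² − (Σx)²/n = 4971 − 4669.805714 = 301.194286
Sxy = Σxy − (Σx)(Σy)/n = 2652.2 − 2944.457143 = -292.257143
b = Sxy/Sxx = -292.257143/301.194286 = -0.970328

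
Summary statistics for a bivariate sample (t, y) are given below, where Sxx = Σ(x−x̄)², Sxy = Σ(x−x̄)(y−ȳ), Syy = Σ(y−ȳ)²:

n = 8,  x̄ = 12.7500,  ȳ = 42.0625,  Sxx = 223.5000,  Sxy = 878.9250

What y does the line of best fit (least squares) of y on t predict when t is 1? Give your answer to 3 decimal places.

b = Sxy/Sxx = 878.925/223.5 = 3.932550
a = ȳ − b·x̄ = 42.0625 − 3.932550·12.75 = -8.077517
ŷ(1) = a + b·1 = -8.077517 + 3.932550·1 = -4.144966

-4.145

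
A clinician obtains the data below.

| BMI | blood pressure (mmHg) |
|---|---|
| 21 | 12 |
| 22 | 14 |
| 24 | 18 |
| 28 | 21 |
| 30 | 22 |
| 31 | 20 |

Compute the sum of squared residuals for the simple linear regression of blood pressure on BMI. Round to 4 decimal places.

13.2333

n = 6, Σx = 156, Σy = 107, Σxy = 2860, Σx² = 4146, Σy² = 1989
Sxx = Σx² − (Σx)²/n = 4146 − 4056 = 90
Sxy = Σxy − (Σx)(Σy)/n = 2860 − 2782 = 78
Syy = Σy² − (Σy)²/n = 1989 − 1908.166667 = 80.833333
b = Sxy/Sxx = 78/90 = 0.866667
SSE = Syy − b·Sxy = 80.833333 − 0.866667·78 = 13.233333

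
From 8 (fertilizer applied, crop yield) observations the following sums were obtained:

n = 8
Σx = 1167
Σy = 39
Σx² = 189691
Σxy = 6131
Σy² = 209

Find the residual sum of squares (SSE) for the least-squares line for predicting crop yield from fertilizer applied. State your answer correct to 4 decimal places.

Sxx = Σx² − (Σx)²/n = 189691 − 170236.125 = 19454.875
Sxy = Σxy − (Σx)(Σy)/n = 6131 − 5689.125 = 441.875
Syy = Σy² − (Σy)²/n = 209 − 190.125 = 18.875
b = Sxy/Sxx = 441.875/19454.875 = 0.022713
SSE = Syy − b·Sxy = 18.875 − 0.022713·441.875 = 8.838774

8.8388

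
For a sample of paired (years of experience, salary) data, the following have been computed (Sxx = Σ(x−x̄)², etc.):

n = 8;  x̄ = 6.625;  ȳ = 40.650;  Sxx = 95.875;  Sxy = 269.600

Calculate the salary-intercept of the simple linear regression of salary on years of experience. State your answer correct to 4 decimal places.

22.0205

b = Sxy/Sxx = 269.6/95.875 = 2.811995
a = ȳ − b·x̄ = 40.65 − 2.811995·6.625 = 22.020535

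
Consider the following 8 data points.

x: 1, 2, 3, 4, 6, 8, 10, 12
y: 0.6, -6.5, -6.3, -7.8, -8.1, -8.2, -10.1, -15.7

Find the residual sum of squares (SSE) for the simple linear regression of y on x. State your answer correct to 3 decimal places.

n = 8, Σx = 46, Σy = -62.1, Σxy = -466.1, Σx² = 374, Σy² = 624.49
Sxx = Σx² − (Σx)²/n = 374 − 264.5 = 109.5
Sxy = Σxy − (Σx)(Σy)/n = -466.1 − (-357.075) = -109.025
Syy = Σy² − (Σy)²/n = 624.49 − 482.05125 = 142.43875
b = Sxy/Sxx = -109.025/109.5 = -0.995662
SSE = Syy − b·Sxy = 142.43875 − (-0.995662)·(-109.025) = 33.886689

33.887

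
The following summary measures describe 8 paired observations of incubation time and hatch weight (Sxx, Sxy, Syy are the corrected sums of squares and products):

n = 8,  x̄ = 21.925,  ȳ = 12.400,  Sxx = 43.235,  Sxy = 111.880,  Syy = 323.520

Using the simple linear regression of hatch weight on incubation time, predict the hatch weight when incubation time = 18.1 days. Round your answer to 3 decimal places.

b = Sxy/Sxx = 111.88/43.235 = 2.587718
a = ȳ − b·x̄ = 12.4 − 2.587718·21.925 = -44.335723
ŷ(18.1) = a + b·18.1 = -44.335723 + 2.587718·18.1 = 2.501978

2.502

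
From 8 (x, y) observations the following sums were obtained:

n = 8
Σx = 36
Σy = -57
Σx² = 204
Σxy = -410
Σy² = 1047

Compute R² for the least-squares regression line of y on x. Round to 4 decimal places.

Sxx = Σx² − (Σx)²/n = 204 − 162 = 42
Sxy = Σxy − (Σx)(Σy)/n = -410 − (-256.5) = -153.5
Syy = Σy² − (Σy)²/n = 1047 − 406.125 = 640.875
R² = Sxy²/(Sxx·Syy) = (-153.5)²/(42·640.875) = 0.875375

0.8754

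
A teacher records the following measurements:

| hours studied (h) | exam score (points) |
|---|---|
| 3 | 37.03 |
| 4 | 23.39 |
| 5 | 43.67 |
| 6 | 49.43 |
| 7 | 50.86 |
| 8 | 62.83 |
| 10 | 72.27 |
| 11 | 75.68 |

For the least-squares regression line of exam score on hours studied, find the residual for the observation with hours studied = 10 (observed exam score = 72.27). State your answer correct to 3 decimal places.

0.987

n = 8, Σx = 54, Σy = 415.16, Σxy = 3133.42, Σx² = 420
Sxx = Σx² − (Σx)²/n = 420 − 364.5 = 55.5
Sxy = Σxy − (Σx)(Σy)/n = 3133.42 − 2802.33 = 331.09
b = Sxy/Sxx = 331.09/55.5 = 5.965586
a = ȳ − b·x̄ = 51.895 − 5.965586·6.75 = 11.627297
ŷ(10) = 11.627297 + 5.965586·10 = 71.283153
residual = y − ŷ = 72.27 − 71.283153 = 0.986847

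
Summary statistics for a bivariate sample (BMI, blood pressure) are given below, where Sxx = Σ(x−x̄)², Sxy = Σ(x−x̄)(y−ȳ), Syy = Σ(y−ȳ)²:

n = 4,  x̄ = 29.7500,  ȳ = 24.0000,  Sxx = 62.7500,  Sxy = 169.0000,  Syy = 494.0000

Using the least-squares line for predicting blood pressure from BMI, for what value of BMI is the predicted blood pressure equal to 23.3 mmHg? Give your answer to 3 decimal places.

29.490

b = Sxy/Sxx = 169/62.75 = 2.693227
a = ȳ − b·x̄ = 24 − 2.693227·29.75 = -56.123506
Set a + b·x = 23.3: x = (23.3 − (-56.123506)) / 2.693227 = 29.490089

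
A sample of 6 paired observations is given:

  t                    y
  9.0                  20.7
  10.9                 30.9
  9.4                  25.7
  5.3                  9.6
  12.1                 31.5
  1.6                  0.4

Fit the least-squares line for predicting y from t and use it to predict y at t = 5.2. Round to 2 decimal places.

10.81

n = 6, Σx = 48.3, Σy = 118.8, Σxy = 1197.36, Σx² = 465.23
Sxx = Σx² − (Σx)²/n = 465.23 − 388.815 = 76.415
Sxy = Σxy − (Σx)(Σy)/n = 1197.36 − 956.34 = 241.02
b = Sxy/Sxx = 241.02/76.415 = 3.154093
a = ȳ − b·x̄ = 19.8 − 3.154093·8.05 = -5.590447
ŷ(5.2) = a + b·5.2 = -5.590447 + 3.154093·5.2 = 10.810836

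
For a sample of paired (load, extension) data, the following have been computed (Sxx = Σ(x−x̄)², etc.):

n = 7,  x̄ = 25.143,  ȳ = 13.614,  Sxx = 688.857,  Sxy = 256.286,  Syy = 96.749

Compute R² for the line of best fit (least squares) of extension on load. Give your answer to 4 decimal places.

R² = Sxy²/(Sxx·Syy) = (256.286)²/(688.857·96.749) = 0.985540

0.9855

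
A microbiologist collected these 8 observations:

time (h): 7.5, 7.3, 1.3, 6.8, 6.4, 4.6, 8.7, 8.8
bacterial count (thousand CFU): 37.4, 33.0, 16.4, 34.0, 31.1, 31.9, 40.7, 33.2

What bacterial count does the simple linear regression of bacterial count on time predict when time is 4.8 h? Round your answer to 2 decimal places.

n = 8, Σx = 51.4, Σy = 257.7, Σxy = 1765.95, Σx² = 372.72
Sxx = Σx² − (Σx)²/n = 372.72 − 330.245 = 42.475
Sxy = Σxy − (Σx)(Σy)/n = 1765.95 − 1655.7225 = 110.2275
b = Sxy/Sxx = 110.2275/42.475 = 2.595115
a = ȳ − b·x̄ = 32.2125 − 2.595115·6.425 = 15.538888
ŷ(4.8) = a + b·4.8 = 15.538888 + 2.595115·4.8 = 27.995438

28.00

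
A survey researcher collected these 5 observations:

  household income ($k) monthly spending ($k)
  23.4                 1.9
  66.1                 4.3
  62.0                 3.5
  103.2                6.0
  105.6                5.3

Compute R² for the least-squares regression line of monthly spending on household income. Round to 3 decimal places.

n = 5, Σx = 360.3, Σy = 21, Σxy = 1724.57, Σx² = 30562.37, Σy² = 98.44
Sxx = Σx² − (Σx)²/n = 30562.37 − 25963.218 = 4599.152
Sxy = Σxy − (Σx)(Σy)/n = 1724.57 − 1513.26 = 211.31
Syy = Σy² − (Σy)²/n = 98.44 − 88.2 = 10.24
R² = Sxy²/(Sxx·Syy) = (211.31)²/(4599.152·10.24) = 0.948118

0.948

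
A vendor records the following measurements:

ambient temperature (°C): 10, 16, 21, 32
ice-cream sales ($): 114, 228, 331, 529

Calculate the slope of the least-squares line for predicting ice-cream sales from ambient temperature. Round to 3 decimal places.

n = 4, Σx = 79, Σy = 1202, Σxy = 28667, Σx² = 1821
Sxx = Σx² − (Σx)²/n = 1821 − 1560.25 = 260.75
Sxy = Σxy − (Σx)(Σy)/n = 28667 − 23739.5 = 4927.5
b = Sxy/Sxx = 4927.5/260.75 = 18.897411

18.897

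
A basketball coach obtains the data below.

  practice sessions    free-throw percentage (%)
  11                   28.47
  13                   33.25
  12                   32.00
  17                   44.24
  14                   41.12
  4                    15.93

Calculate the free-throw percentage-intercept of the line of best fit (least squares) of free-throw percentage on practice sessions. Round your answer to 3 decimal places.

5.888

n = 6, Σx = 71, Σy = 195.01, Σxy = 2520.9, Σx² = 935
Sxx = Σx² − (Σx)²/n = 935 − 840.166667 = 94.833333
Sxy = Σxy − (Σx)(Σy)/n = 2520.9 − 2307.618333 = 213.281667
b = Sxy/Sxx = 213.281667/94.833333 = 2.249016
a = ȳ − b·x̄ = 32.501667 − 2.249016·11.833333 = 5.888313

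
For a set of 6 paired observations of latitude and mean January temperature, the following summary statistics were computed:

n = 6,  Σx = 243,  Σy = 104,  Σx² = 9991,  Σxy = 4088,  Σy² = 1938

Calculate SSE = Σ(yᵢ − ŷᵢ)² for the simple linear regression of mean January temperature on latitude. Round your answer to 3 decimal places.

Sxx = Σx² − (Σx)²/n = 9991 − 9841.5 = 149.5
Sxy = Σxy − (Σx)(Σy)/n = 4088 − 4212 = -124
Syy = Σy² − (Σy)²/n = 1938 − 1802.666667 = 135.333333
b = Sxy/Sxx = -124/149.5 = -0.829431
SSE = Syy − b·Sxy = 135.333333 − (-0.829431)·(-124) = 32.483835

32.484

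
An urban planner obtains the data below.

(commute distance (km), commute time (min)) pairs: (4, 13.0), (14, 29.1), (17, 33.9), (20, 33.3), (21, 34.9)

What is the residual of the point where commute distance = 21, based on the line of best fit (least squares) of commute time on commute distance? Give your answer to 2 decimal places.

n = 5, Σx = 76, Σy = 144.2, Σxy = 2434.6, Σx² = 1342
Sxx = Σx² − (Σx)²/n = 1342 − 1155.2 = 186.8
Sxy = Σxy − (Σx)(Σy)/n = 2434.6 − 2191.84 = 242.76
b = Sxy/Sxx = 242.76/186.8 = 1.299572
a = ȳ − b·x̄ = 28.84 − 1.299572·15.2 = 9.086510
ŷ(21) = 9.086510 + 1.299572·21 = 36.377516
residual = y − ŷ = 34.9 − 36.377516 = -1.477516

-1.48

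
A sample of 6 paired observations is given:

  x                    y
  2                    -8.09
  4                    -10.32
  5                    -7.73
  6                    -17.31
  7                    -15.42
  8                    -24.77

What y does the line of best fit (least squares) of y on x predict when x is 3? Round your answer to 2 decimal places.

-7.94

n = 6, Σx = 32, Σy = -83.64, Σxy = -506.07, Σx² = 194
Sxx = Σx² − (Σx)²/n = 194 − 170.666667 = 23.333333
Sxy = Σxy − (Σx)(Σy)/n = -506.07 − (-446.08) = -59.99
b = Sxy/Sxx = -59.99/23.333333 = -2.571
a = ȳ − b·x̄ = -13.94 − (-2.571)·5.333333 = -0.228
ŷ(3) = a + b·3 = -0.228 + (-2.571)·3 = -7.941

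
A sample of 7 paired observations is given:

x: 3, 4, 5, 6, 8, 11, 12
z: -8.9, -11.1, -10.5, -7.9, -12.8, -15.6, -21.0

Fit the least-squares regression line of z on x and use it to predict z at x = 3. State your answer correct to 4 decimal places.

n = 7, Σx = 49, Σy = -87.8, Σxy = -697, Σx² = 415
Sxx = Σx² − (Σx)²/n = 415 − 343 = 72
Sxy = Σxy − (Σx)(Σy)/n = -697 − (-614.6) = -82.4
b = Sxy/Sxx = -82.4/72 = -1.144444
a = ȳ − b·x̄ = -12.542857 − (-1.144444)·7 = -4.531746
ŷ(3) = a + b·3 = -4.531746 + (-1.144444)·3 = -7.965079

-7.9651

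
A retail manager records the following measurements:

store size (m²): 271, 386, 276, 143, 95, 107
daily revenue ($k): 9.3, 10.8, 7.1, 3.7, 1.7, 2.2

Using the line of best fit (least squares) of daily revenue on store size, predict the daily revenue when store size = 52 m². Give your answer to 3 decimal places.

n = 6, Σx = 1278, Σy = 34.8, Σxy = 9574.7, Σx² = 339536
Sxx = Σx² − (Σx)²/n = 339536 − 272214 = 67322
Sxy = Σxy − (Σx)(Σy)/n = 9574.7 − 7412.4 = 2162.3
b = Sxy/Sxx = 2162.3/67322 = 0.032119
a = ȳ − b·x̄ = 5.8 − 0.032119·213 = -1.041299
ŷ(52) = a + b·52 = -1.041299 + 0.032119·52 = 0.628878

0.629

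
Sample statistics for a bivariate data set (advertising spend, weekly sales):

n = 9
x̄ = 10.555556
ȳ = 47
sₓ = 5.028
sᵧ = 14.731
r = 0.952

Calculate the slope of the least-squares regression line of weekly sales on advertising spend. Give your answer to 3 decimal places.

2.789

b = r · sᵧ/sₓ = 0.952 · 14.731/5.028 = 2.789163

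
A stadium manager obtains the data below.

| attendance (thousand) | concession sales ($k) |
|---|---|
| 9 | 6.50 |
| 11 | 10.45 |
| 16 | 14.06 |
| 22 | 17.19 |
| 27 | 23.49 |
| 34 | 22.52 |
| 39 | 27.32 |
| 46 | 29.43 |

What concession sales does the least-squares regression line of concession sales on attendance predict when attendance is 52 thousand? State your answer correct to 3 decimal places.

n = 8, Σx = 204, Σy = 150.96, Σxy = 4595.76, Σx² = 6464
Sxx = Σx² − (Σx)²/n = 6464 − 5202 = 1262
Sxy = Σxy − (Σx)(Σy)/n = 4595.76 − 3849.48 = 746.28
b = Sxy/Sxx = 746.28/1262 = 0.591347
a = ȳ − b·x̄ = 18.87 − 0.591347·25.5 = 3.790650
ŷ(52) = a + b·52 = 3.790650 + 0.591347·52 = 34.540697

34.541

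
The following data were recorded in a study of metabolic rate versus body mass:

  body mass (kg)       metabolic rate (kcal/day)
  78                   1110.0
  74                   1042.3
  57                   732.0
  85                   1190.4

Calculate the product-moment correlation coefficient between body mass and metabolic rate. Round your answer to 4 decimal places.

n = 4, Σx = 294, Σy = 4074.7, Σxy = 306618.2, Σx² = 22034, Σy² = 4271365.45
Sxx = Σx² − (Σx)²/n = 22034 − 21609 = 425
Sxy = Σxy − (Σx)(Σy)/n = 306618.2 − 299490.45 = 7127.75
Syy = Σy² − (Σy)²/n = 4271365.45 − 4150795.0225 = 120570.4275
r = Sxy/√(Sxx·Syy) = 7127.75/√(51242431.6875) = 7127.75/7158.381918 = 0.995721

0.9957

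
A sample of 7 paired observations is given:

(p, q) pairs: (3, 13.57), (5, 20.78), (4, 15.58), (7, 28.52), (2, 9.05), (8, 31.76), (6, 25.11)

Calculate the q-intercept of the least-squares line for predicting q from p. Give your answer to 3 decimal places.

1.417

n = 7, Σx = 35, Σy = 144.37, Σxy = 829.41, Σx² = 203
Sxx = Σx² − (Σx)²/n = 203 − 175 = 28
Sxy = Σxy − (Σx)(Σy)/n = 829.41 − 721.85 = 107.56
b = Sxy/Sxx = 107.56/28 = 3.841429
a = ȳ − b·x̄ = 20.624286 − 3.841429·5 = 1.417143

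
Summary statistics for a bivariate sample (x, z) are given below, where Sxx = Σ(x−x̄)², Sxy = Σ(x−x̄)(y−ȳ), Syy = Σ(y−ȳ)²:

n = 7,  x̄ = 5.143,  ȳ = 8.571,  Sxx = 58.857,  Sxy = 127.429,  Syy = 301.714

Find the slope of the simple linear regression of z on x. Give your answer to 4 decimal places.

2.1651

b = Sxy/Sxx = 127.429/58.857 = 2.165061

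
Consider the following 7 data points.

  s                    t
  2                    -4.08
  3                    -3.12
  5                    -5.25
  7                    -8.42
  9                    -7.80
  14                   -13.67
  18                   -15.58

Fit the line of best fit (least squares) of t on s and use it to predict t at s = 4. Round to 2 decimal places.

n = 7, Σx = 58, Σy = -57.92, Σxy = -644.73, Σx² = 688
Sxx = Σx² − (Σx)²/n = 688 − 480.571429 = 207.428571
Sxy = Σxy − (Σx)(Σy)/n = -644.73 − (-479.908571) = -164.821429
b = Sxy/Sxx = -164.821429/207.428571 = -0.794594
a = ȳ − b·x̄ = -8.274286 − (-0.794594)·8.285714 = -1.690510
ŷ(4) = a + b·4 = -1.690510 + (-0.794594)·4 = -4.868884

-4.87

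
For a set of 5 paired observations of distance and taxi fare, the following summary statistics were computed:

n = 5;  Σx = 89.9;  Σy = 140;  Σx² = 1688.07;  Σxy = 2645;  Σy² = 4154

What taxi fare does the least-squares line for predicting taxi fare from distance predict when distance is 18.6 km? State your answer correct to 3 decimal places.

29.106

Sxx = Σx² − (Σx)²/n = 1688.07 − 1616.402 = 71.668
Sxy = Σxy − (Σx)(Σy)/n = 2645 − 2517.2 = 127.8
b = Sxy/Sxx = 127.8/71.668 = 1.783223
a = ȳ − b·x̄ = 28 − 1.783223·17.98 = -4.062343
ŷ(18.6) = a + b·18.6 = -4.062343 + 1.783223·18.6 = 29.105598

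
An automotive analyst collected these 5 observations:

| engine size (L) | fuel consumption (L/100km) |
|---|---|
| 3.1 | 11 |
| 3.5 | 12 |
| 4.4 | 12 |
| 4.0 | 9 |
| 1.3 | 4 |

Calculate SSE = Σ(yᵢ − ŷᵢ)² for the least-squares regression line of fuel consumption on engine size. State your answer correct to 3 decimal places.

13.061

n = 5, Σx = 16.3, Σy = 48, Σxy = 170.1, Σx² = 58.91, Σy² = 506
Sxx = Σx² − (Σx)²/n = 58.91 − 53.138 = 5.772
Sxy = Σxy − (Σx)(Σy)/n = 170.1 − 156.48 = 13.62
Syy = Σy² − (Σy)²/n = 506 − 460.8 = 45.2
b = Sxy/Sxx = 13.62/5.772 = 2.359667
SSE = Syy − b·Sxy = 45.2 − 2.359667·13.62 = 13.061331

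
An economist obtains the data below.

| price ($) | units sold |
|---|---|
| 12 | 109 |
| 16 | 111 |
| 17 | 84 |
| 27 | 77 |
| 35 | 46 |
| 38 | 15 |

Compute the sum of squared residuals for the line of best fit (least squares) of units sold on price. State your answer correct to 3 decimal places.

703.712

n = 6, Σx = 145, Σy = 442, Σxy = 8771, Σx² = 4087, Σy² = 39528
Sxx = Σx² − (Σx)²/n = 4087 − 3504.166667 = 582.833333
Sxy = Σxy − (Σx)(Σy)/n = 8771 − 10681.666667 = -1910.666667
Syy = Σy² − (Σy)²/n = 39528 − 32560.666667 = 6967.333333
b = Sxy/Sxx = -1910.666667/582.833333 = -3.278238
SSE = Syy − b·Sxy = 6967.333333 − (-3.278238)·(-1910.666667) = 703.712325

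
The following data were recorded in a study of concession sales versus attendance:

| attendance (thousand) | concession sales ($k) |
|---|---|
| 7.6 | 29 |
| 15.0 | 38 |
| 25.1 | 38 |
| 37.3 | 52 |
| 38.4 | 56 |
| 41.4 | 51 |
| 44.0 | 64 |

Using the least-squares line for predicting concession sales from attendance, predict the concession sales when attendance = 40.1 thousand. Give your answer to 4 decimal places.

55.2243

n = 7, Σx = 208.8, Σy = 328, Σxy = 10761.6, Σx² = 7428.58
Sxx = Σx² − (Σx)²/n = 7428.58 − 6228.205714 = 1200.374286
Sxy = Σxy − (Σx)(Σy)/n = 10761.6 − 9783.771429 = 977.828571
b = Sxy/Sxx = 977.828571/1200.374286 = 0.814603
a = ȳ − b·x̄ = 46.857143 − 0.814603·29.828571 = 22.558697
ŷ(40.1) = a + b·40.1 = 22.558697 + 0.814603·40.1 = 55.224280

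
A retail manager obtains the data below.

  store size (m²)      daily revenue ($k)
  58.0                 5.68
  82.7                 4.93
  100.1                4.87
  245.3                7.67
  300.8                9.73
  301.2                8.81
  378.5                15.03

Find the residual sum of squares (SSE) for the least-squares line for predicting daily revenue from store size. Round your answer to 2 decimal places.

14.09

n = 7, Σx = 1466.6, Σy = 56.72, Σxy = 14375.3, Σx² = 404859.72, Σy² = 537.303
Sxx = Σx² − (Σx)²/n = 404859.72 − 307273.651429 = 97586.068571
Sxy = Σxy − (Σx)(Σy)/n = 14375.3 − 11883.650286 = 2491.649714
Syy = Σy² − (Σy)²/n = 537.303 − 459.594057 = 77.708943
b = Sxy/Sxx = 2491.649714/97586.068571 = 0.025533
SSE = Syy − b·Sxy = 77.708943 − 0.025533·2491.649714 = 14.090043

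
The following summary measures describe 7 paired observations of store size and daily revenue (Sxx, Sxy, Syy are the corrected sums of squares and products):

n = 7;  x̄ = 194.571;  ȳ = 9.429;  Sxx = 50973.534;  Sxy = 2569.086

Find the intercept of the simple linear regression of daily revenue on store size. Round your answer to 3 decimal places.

b = Sxy/Sxx = 2569.086/50973.534 = 0.050400
a = ȳ − b·x̄ = 9.429 − 0.050400·194.571 = -0.377454

-0.377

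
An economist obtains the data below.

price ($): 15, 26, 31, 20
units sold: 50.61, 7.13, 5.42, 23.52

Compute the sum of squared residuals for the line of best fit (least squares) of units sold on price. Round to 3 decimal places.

n = 4, Σx = 92, Σy = 86.68, Σxy = 1582.95, Σx² = 2262, Σy² = 3194.7758
Sxx = Σx² − (Σx)²/n = 2262 − 2116 = 146
Sxy = Σxy − (Σx)(Σy)/n = 1582.95 − 1993.64 = -410.69
Syy = Σy² − (Σy)²/n = 3194.7758 − 1878.3556 = 1316.4202
b = Sxy/Sxx = -410.69/146 = -2.812945
SSE = Syy − b·Sxy = 1316.4202 − (-2.812945)·(-410.69) = 161.171734

161.172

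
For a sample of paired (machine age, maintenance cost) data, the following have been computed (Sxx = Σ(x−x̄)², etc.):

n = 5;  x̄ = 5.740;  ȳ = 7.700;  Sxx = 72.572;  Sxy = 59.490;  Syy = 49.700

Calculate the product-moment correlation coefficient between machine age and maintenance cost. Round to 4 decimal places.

r = Sxy/√(Sxx·Syy) = 59.49/√(3606.8284) = 59.49/60.056876 = 0.990561

0.9906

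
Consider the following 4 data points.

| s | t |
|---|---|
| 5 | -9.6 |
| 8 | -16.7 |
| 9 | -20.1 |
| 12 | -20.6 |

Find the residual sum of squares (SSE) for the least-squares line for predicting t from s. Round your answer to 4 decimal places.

12.5284

n = 4, Σx = 34, Σy = -67, Σxy = -609.7, Σx² = 314, Σy² = 1199.42
Sxx = Σx² − (Σx)²/n = 314 − 289 = 25
Sxy = Σxy − (Σx)(Σy)/n = -609.7 − (-569.5) = -40.2
Syy = Σy² − (Σy)²/n = 1199.42 − 1122.25 = 77.17
b = Sxy/Sxx = -40.2/25 = -1.608
SSE = Syy − b·Sxy = 77.17 − (-1.608)·(-40.2) = 12.5284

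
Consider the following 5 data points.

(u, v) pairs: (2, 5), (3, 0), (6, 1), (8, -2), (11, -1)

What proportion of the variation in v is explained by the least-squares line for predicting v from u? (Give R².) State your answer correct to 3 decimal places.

0.533

n = 5, Σx = 30, Σy = 3, Σxy = -11, Σx² = 234, Σy² = 31
Sxx = Σx² − (Σx)²/n = 234 − 180 = 54
Sxy = Σxy − (Σx)(Σy)/n = -11 − 18 = -29
Syy = Σy² − (Σy)²/n = 31 − 1.8 = 29.2
R² = Sxy²/(Sxx·Syy) = (-29)²/(54·29.2) = 0.533359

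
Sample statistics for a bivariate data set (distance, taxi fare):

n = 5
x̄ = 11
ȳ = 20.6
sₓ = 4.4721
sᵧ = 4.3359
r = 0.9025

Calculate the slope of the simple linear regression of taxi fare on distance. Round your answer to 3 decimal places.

b = r · sᵧ/sₓ = 0.9025 · 4.3359/4.4721 = 0.875014

0.875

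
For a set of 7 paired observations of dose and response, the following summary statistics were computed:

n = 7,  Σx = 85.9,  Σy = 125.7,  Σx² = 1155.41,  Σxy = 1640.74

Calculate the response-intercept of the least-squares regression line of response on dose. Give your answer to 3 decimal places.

Sxx = Σx² − (Σx)²/n = 1155.41 − 1054.115714 = 101.294286
Sxy = Σxy − (Σx)(Σy)/n = 1640.74 − 1542.518571 = 98.221429
b = Sxy/Sxx = 98.221429/101.294286 = 0.969664
a = ȳ − b·x̄ = 17.957143 − 0.969664·12.271429 = 6.057980

6.058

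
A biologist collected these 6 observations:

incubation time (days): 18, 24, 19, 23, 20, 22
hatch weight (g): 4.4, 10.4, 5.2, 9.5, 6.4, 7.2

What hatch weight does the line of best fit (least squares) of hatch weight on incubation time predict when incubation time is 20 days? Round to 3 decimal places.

n = 6, Σx = 126, Σy = 43.1, Σxy = 932.5, Σx² = 2674
Sxx = Σx² − (Σx)²/n = 2674 − 2646 = 28
Sxy = Σxy − (Σx)(Σy)/n = 932.5 − 905.1 = 27.4
b = Sxy/Sxx = 27.4/28 = 0.978571
a = ȳ − b·x̄ = 7.183333 − 0.978571·21 = -13.366667
ŷ(20) = a + b·20 = -13.366667 + 0.978571·20 = 6.204762

6.205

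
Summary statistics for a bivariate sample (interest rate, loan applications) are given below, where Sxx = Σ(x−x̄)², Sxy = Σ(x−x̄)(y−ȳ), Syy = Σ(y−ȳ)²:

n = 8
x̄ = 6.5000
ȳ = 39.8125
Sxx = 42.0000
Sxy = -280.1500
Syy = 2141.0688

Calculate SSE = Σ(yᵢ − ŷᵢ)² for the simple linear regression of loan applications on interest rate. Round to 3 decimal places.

272.402

b = Sxy/Sxx = -280.15/42 = -6.670238
SSE = Syy − b·Sxy = 2141.0688 − (-6.670238)·(-280.15) = 272.401598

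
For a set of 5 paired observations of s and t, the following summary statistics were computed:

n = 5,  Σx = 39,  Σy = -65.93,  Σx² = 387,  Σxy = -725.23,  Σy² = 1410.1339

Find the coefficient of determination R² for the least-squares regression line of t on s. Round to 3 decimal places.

0.994

Sxx = Σx² − (Σx)²/n = 387 − 304.2 = 82.8
Sxy = Σxy − (Σx)(Σy)/n = -725.23 − (-514.254) = -210.976
Syy = Σy² − (Σy)²/n = 1410.1339 − 869.35298 = 540.78092
R² = Sxy²/(Sxx·Syy) = (-210.976)²/(82.8·540.78092) = 0.994064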